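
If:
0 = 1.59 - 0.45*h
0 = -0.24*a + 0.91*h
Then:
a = 13.40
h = 3.53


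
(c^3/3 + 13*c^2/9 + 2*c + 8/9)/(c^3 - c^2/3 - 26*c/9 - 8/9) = (c^2 + 3*c + 2)/(3*c^2 - 5*c - 2)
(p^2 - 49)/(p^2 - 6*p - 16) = (49 - p^2)/(-p^2 + 6*p + 16)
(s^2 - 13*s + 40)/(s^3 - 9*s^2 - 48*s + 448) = (s - 5)/(s^2 - s - 56)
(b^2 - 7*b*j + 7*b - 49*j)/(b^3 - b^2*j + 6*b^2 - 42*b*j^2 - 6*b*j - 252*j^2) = (b + 7)/(b^2 + 6*b*j + 6*b + 36*j)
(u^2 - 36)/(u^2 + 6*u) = (u - 6)/u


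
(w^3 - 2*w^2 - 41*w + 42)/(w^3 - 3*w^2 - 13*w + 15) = (w^2 - w - 42)/(w^2 - 2*w - 15)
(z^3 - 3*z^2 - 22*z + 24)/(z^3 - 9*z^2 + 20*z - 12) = (z + 4)/(z - 2)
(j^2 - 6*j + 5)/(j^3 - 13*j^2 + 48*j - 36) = (j - 5)/(j^2 - 12*j + 36)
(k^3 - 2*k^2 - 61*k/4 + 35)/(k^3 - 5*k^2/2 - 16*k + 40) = (k - 7/2)/(k - 4)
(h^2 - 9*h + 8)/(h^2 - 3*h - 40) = (h - 1)/(h + 5)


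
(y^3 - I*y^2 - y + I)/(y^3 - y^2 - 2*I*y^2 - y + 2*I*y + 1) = (y + 1)/(y - I)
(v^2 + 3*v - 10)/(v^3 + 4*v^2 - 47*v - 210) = (v - 2)/(v^2 - v - 42)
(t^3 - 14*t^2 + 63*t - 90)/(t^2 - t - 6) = (t^2 - 11*t + 30)/(t + 2)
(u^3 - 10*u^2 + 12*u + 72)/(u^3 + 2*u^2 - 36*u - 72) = (u - 6)/(u + 6)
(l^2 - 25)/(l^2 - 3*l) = (l^2 - 25)/(l*(l - 3))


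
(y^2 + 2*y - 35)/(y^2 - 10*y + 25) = (y + 7)/(y - 5)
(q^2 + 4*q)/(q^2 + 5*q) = (q + 4)/(q + 5)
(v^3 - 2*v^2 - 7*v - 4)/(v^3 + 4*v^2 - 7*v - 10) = (v^2 - 3*v - 4)/(v^2 + 3*v - 10)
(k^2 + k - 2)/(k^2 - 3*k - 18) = (-k^2 - k + 2)/(-k^2 + 3*k + 18)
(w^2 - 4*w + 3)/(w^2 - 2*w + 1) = (w - 3)/(w - 1)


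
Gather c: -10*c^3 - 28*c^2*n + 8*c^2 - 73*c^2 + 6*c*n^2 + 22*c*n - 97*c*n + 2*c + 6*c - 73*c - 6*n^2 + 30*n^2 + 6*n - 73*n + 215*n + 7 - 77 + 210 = -10*c^3 + c^2*(-28*n - 65) + c*(6*n^2 - 75*n - 65) + 24*n^2 + 148*n + 140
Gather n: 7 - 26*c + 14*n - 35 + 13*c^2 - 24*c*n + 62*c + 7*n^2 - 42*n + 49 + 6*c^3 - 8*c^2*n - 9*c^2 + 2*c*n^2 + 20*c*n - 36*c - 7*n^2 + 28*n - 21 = 6*c^3 + 4*c^2 + 2*c*n^2 + n*(-8*c^2 - 4*c)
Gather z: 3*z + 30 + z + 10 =4*z + 40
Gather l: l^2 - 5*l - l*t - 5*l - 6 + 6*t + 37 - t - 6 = l^2 + l*(-t - 10) + 5*t + 25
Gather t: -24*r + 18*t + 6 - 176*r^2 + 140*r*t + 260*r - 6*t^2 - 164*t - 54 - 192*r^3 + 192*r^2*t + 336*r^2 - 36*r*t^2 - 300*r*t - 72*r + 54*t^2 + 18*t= -192*r^3 + 160*r^2 + 164*r + t^2*(48 - 36*r) + t*(192*r^2 - 160*r - 128) - 48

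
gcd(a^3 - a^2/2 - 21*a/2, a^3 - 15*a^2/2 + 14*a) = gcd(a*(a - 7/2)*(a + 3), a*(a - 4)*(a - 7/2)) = a^2 - 7*a/2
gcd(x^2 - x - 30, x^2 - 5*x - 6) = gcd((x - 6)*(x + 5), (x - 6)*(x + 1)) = x - 6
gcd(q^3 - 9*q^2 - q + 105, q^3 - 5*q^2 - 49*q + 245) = q^2 - 12*q + 35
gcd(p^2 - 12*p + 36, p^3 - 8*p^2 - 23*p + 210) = p - 6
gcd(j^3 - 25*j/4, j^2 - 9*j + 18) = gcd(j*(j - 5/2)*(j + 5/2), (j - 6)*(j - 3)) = 1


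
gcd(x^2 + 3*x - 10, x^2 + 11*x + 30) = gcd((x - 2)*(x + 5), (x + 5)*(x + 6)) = x + 5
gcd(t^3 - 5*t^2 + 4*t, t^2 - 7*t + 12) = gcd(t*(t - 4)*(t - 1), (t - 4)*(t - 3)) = t - 4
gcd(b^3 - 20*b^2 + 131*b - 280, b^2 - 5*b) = b - 5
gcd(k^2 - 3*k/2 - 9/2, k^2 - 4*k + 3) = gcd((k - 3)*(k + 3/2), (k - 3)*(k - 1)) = k - 3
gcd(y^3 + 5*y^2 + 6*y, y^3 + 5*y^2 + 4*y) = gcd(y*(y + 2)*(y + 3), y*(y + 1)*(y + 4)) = y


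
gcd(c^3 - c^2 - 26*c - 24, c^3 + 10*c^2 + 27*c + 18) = c + 1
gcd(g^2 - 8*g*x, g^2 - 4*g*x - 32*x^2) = -g + 8*x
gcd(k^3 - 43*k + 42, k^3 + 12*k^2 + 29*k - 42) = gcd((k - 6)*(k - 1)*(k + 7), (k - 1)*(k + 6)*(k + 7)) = k^2 + 6*k - 7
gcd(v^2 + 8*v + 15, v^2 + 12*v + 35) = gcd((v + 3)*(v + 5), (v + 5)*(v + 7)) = v + 5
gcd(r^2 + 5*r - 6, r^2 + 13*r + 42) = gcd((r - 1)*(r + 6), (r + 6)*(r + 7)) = r + 6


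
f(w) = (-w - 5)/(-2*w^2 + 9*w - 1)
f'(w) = (-w - 5)*(4*w - 9)/(-2*w^2 + 9*w - 1)^2 - 1/(-2*w^2 + 9*w - 1)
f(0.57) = -1.60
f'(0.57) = 2.80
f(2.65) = -0.87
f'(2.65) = -0.27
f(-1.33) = 0.22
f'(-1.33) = 0.25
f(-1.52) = 0.18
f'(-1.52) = 0.19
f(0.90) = -1.08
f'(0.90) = 0.88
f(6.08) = 0.55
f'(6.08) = -0.37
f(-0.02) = 4.22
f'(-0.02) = 33.28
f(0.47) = -1.96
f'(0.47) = 4.65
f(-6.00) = -0.00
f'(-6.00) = 0.01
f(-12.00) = -0.02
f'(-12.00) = 0.00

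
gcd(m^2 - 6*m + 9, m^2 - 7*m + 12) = m - 3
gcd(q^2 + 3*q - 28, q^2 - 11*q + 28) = q - 4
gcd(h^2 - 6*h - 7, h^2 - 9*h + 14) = h - 7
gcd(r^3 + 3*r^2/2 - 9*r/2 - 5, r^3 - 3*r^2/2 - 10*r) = r + 5/2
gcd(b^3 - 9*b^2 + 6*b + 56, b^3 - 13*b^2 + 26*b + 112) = b^2 - 5*b - 14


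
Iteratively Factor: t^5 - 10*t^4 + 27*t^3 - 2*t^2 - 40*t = (t - 4)*(t^4 - 6*t^3 + 3*t^2 + 10*t) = (t - 5)*(t - 4)*(t^3 - t^2 - 2*t) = (t - 5)*(t - 4)*(t + 1)*(t^2 - 2*t) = (t - 5)*(t - 4)*(t - 2)*(t + 1)*(t)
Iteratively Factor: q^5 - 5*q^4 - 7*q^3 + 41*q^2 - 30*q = (q - 2)*(q^4 - 3*q^3 - 13*q^2 + 15*q) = (q - 2)*(q + 3)*(q^3 - 6*q^2 + 5*q) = q*(q - 2)*(q + 3)*(q^2 - 6*q + 5) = q*(q - 5)*(q - 2)*(q + 3)*(q - 1)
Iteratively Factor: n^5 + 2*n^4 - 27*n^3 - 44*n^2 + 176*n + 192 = (n + 4)*(n^4 - 2*n^3 - 19*n^2 + 32*n + 48) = (n - 4)*(n + 4)*(n^3 + 2*n^2 - 11*n - 12) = (n - 4)*(n + 4)^2*(n^2 - 2*n - 3) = (n - 4)*(n + 1)*(n + 4)^2*(n - 3)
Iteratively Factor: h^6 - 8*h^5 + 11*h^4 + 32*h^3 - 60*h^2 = (h - 2)*(h^5 - 6*h^4 - h^3 + 30*h^2) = (h - 5)*(h - 2)*(h^4 - h^3 - 6*h^2) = h*(h - 5)*(h - 2)*(h^3 - h^2 - 6*h) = h*(h - 5)*(h - 3)*(h - 2)*(h^2 + 2*h) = h^2*(h - 5)*(h - 3)*(h - 2)*(h + 2)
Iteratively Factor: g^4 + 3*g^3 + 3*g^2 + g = (g + 1)*(g^3 + 2*g^2 + g) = (g + 1)^2*(g^2 + g) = g*(g + 1)^2*(g + 1)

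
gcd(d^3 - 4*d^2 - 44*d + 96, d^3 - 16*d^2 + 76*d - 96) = d^2 - 10*d + 16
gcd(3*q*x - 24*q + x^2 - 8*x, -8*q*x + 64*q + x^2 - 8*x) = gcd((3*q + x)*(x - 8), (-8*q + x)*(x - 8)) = x - 8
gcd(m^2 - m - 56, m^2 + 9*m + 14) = m + 7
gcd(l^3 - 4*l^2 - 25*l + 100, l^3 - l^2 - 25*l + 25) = l^2 - 25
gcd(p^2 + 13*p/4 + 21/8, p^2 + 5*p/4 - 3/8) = p + 3/2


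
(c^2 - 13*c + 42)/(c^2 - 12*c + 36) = (c - 7)/(c - 6)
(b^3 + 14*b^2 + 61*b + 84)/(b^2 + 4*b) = b + 10 + 21/b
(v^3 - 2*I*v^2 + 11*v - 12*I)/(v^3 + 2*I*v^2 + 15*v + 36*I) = (v - I)/(v + 3*I)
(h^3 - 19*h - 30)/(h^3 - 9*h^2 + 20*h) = (h^2 + 5*h + 6)/(h*(h - 4))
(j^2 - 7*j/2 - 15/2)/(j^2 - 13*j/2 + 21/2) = (2*j^2 - 7*j - 15)/(2*j^2 - 13*j + 21)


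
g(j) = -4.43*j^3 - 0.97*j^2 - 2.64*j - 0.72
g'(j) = -13.29*j^2 - 1.94*j - 2.64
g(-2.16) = 45.10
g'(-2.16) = -60.46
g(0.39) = -2.16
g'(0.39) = -5.42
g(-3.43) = 175.69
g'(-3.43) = -152.34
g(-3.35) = 163.79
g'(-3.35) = -145.29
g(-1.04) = 5.96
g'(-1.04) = -15.00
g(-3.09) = 128.88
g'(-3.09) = -123.54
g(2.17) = -56.28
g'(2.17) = -69.43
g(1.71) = -30.22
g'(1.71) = -44.82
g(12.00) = -7827.12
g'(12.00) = -1939.68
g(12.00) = -7827.12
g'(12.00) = -1939.68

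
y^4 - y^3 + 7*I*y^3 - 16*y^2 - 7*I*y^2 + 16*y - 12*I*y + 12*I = (y - 1)*(y + 2*I)^2*(y + 3*I)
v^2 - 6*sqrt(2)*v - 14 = (v - 7*sqrt(2))*(v + sqrt(2))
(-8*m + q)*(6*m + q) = -48*m^2 - 2*m*q + q^2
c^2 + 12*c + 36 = (c + 6)^2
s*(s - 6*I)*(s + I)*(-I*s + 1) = -I*s^4 - 4*s^3 - 11*I*s^2 + 6*s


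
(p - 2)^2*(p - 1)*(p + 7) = p^4 + 2*p^3 - 27*p^2 + 52*p - 28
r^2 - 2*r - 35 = (r - 7)*(r + 5)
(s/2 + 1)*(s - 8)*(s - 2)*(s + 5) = s^4/2 - 3*s^3/2 - 22*s^2 + 6*s + 80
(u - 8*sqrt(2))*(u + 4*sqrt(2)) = u^2 - 4*sqrt(2)*u - 64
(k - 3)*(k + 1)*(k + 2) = k^3 - 7*k - 6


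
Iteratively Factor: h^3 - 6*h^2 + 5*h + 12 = (h + 1)*(h^2 - 7*h + 12) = (h - 4)*(h + 1)*(h - 3)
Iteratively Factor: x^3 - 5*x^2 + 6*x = (x)*(x^2 - 5*x + 6) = x*(x - 2)*(x - 3)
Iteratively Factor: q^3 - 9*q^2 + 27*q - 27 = (q - 3)*(q^2 - 6*q + 9) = (q - 3)^2*(q - 3)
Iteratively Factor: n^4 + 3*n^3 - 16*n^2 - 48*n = (n + 4)*(n^3 - n^2 - 12*n) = (n - 4)*(n + 4)*(n^2 + 3*n) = n*(n - 4)*(n + 4)*(n + 3)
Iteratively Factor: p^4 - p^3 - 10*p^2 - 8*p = (p + 1)*(p^3 - 2*p^2 - 8*p) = (p + 1)*(p + 2)*(p^2 - 4*p) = p*(p + 1)*(p + 2)*(p - 4)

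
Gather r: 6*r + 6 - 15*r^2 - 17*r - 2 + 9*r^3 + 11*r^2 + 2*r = 9*r^3 - 4*r^2 - 9*r + 4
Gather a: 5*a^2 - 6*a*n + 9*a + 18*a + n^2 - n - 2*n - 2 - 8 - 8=5*a^2 + a*(27 - 6*n) + n^2 - 3*n - 18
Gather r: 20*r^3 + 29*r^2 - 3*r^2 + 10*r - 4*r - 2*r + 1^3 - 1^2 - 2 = 20*r^3 + 26*r^2 + 4*r - 2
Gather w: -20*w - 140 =-20*w - 140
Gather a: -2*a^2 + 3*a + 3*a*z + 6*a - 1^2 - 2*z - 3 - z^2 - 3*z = -2*a^2 + a*(3*z + 9) - z^2 - 5*z - 4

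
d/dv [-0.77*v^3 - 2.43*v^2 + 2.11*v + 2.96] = -2.31*v^2 - 4.86*v + 2.11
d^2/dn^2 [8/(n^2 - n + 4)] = 16*(-n^2 + n + (2*n - 1)^2 - 4)/(n^2 - n + 4)^3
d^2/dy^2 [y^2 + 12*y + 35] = 2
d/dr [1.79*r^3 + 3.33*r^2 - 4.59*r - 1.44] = 5.37*r^2 + 6.66*r - 4.59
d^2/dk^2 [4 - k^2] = -2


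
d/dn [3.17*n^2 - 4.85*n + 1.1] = 6.34*n - 4.85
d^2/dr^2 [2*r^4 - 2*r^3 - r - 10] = 12*r*(2*r - 1)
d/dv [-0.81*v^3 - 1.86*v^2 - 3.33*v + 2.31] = -2.43*v^2 - 3.72*v - 3.33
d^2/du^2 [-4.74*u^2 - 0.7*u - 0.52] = -9.48000000000000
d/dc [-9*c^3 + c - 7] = 1 - 27*c^2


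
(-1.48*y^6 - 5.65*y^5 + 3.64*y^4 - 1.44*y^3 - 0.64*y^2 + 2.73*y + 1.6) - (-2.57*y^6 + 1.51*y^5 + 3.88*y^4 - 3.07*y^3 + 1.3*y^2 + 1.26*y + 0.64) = 1.09*y^6 - 7.16*y^5 - 0.24*y^4 + 1.63*y^3 - 1.94*y^2 + 1.47*y + 0.96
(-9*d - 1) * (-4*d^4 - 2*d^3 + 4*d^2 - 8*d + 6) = 36*d^5 + 22*d^4 - 34*d^3 + 68*d^2 - 46*d - 6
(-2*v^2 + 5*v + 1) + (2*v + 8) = -2*v^2 + 7*v + 9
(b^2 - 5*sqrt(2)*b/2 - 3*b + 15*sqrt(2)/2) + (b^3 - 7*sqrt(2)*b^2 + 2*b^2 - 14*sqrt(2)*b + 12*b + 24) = b^3 - 7*sqrt(2)*b^2 + 3*b^2 - 33*sqrt(2)*b/2 + 9*b + 15*sqrt(2)/2 + 24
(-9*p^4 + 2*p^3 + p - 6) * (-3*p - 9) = 27*p^5 + 75*p^4 - 18*p^3 - 3*p^2 + 9*p + 54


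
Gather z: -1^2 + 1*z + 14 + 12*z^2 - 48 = 12*z^2 + z - 35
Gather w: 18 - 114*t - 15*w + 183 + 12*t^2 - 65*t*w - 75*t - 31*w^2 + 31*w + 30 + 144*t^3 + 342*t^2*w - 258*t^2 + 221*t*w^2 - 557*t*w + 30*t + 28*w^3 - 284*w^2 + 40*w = 144*t^3 - 246*t^2 - 159*t + 28*w^3 + w^2*(221*t - 315) + w*(342*t^2 - 622*t + 56) + 231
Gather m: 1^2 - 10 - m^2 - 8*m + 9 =-m^2 - 8*m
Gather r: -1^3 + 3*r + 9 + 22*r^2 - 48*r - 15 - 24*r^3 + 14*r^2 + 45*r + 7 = -24*r^3 + 36*r^2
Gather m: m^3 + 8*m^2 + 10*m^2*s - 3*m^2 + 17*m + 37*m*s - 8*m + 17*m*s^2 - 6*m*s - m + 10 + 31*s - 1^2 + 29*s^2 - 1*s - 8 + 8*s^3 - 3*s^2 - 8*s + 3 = m^3 + m^2*(10*s + 5) + m*(17*s^2 + 31*s + 8) + 8*s^3 + 26*s^2 + 22*s + 4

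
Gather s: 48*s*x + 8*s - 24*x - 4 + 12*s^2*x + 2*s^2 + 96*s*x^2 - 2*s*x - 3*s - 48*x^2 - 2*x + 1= s^2*(12*x + 2) + s*(96*x^2 + 46*x + 5) - 48*x^2 - 26*x - 3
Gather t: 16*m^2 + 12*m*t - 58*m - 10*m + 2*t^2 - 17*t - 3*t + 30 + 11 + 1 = 16*m^2 - 68*m + 2*t^2 + t*(12*m - 20) + 42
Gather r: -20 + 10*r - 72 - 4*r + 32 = 6*r - 60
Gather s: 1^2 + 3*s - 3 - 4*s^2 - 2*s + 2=-4*s^2 + s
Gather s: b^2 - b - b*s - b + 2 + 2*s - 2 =b^2 - 2*b + s*(2 - b)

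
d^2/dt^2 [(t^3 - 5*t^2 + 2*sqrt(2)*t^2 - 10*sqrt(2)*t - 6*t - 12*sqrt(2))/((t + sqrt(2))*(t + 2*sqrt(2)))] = 2*(-4*t^3 + 5*sqrt(2)*t^3 - 24*sqrt(2)*t^2 + 60*t^2 - 96*t + 120*sqrt(2)*t - 64*sqrt(2) + 160)/(t^6 + 9*sqrt(2)*t^5 + 66*t^4 + 126*sqrt(2)*t^3 + 264*t^2 + 144*sqrt(2)*t + 64)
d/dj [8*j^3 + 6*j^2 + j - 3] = 24*j^2 + 12*j + 1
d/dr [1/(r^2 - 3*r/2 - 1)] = 2*(3 - 4*r)/(-2*r^2 + 3*r + 2)^2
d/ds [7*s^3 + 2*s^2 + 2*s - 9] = 21*s^2 + 4*s + 2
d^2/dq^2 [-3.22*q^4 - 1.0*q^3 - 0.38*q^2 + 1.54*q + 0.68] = -38.64*q^2 - 6.0*q - 0.76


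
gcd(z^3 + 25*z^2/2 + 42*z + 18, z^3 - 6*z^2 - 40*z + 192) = z + 6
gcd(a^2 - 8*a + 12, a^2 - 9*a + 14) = a - 2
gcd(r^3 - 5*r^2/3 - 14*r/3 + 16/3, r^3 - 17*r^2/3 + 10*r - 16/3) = r^2 - 11*r/3 + 8/3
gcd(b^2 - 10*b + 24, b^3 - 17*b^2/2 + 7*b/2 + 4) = 1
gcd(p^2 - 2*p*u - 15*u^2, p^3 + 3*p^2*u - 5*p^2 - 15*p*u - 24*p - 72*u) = p + 3*u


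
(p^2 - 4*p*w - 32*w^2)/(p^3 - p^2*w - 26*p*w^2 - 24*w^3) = (p - 8*w)/(p^2 - 5*p*w - 6*w^2)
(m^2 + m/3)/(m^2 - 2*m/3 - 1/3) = m/(m - 1)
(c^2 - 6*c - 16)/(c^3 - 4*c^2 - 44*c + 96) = (c + 2)/(c^2 + 4*c - 12)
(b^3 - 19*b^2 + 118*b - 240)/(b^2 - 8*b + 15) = (b^2 - 14*b + 48)/(b - 3)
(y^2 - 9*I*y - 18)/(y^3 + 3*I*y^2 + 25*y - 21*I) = (y - 6*I)/(y^2 + 6*I*y + 7)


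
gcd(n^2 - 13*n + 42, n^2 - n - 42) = n - 7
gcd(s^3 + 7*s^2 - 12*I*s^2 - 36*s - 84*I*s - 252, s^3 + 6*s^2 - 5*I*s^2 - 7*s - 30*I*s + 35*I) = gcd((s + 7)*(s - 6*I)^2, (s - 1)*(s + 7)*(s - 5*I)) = s + 7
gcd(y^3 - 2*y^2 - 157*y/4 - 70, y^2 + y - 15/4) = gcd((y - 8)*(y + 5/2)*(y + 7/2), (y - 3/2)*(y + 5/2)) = y + 5/2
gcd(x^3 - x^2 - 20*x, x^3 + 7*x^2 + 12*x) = x^2 + 4*x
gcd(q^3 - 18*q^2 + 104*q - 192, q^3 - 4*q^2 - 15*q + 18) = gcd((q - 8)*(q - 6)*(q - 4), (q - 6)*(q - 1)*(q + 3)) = q - 6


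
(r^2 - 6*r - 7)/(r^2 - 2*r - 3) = (r - 7)/(r - 3)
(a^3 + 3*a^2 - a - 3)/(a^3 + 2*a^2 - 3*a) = (a + 1)/a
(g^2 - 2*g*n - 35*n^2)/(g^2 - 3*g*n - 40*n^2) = (g - 7*n)/(g - 8*n)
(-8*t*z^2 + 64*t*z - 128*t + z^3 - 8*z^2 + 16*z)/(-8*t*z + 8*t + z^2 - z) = (z^2 - 8*z + 16)/(z - 1)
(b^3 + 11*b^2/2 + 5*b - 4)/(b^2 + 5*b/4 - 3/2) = 2*(2*b^2 + 7*b - 4)/(4*b - 3)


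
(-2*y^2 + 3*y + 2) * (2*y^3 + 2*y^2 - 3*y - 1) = -4*y^5 + 2*y^4 + 16*y^3 - 3*y^2 - 9*y - 2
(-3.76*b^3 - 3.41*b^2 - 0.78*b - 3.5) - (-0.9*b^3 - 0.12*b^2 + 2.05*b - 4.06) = -2.86*b^3 - 3.29*b^2 - 2.83*b + 0.56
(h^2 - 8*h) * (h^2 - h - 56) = h^4 - 9*h^3 - 48*h^2 + 448*h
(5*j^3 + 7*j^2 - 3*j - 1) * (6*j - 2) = 30*j^4 + 32*j^3 - 32*j^2 + 2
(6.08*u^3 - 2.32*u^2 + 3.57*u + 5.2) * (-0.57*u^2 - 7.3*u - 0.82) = -3.4656*u^5 - 43.0616*u^4 + 9.9155*u^3 - 27.1226*u^2 - 40.8874*u - 4.264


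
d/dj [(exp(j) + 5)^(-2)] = -2*exp(j)/(exp(j) + 5)^3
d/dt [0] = 0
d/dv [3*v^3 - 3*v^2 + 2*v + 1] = 9*v^2 - 6*v + 2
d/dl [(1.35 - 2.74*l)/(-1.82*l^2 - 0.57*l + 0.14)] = (-4.9868*l^2 + 4.914*l + 0.3859)/(3.3124*l^4 + 2.0748*l^3 - 0.1847*l^2 - 0.1596*l + 0.0196)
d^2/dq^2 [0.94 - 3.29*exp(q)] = -3.29*exp(q)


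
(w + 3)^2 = w^2 + 6*w + 9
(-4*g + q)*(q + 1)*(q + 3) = -4*g*q^2 - 16*g*q - 12*g + q^3 + 4*q^2 + 3*q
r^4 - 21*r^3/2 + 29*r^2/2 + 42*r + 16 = (r - 8)*(r - 4)*(r + 1/2)*(r + 1)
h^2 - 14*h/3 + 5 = (h - 3)*(h - 5/3)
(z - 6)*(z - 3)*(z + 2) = z^3 - 7*z^2 + 36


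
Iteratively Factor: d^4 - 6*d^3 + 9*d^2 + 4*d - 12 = (d - 2)*(d^3 - 4*d^2 + d + 6) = (d - 2)*(d + 1)*(d^2 - 5*d + 6) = (d - 2)^2*(d + 1)*(d - 3)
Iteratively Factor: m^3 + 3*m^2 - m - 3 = (m + 3)*(m^2 - 1) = (m + 1)*(m + 3)*(m - 1)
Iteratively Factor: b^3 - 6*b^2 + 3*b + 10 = (b - 2)*(b^2 - 4*b - 5) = (b - 5)*(b - 2)*(b + 1)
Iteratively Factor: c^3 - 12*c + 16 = (c + 4)*(c^2 - 4*c + 4) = (c - 2)*(c + 4)*(c - 2)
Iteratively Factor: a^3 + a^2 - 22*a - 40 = (a - 5)*(a^2 + 6*a + 8) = (a - 5)*(a + 4)*(a + 2)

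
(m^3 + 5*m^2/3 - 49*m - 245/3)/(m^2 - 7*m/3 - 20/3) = (m^2 - 49)/(m - 4)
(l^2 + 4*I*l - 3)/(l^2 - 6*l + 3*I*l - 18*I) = (l + I)/(l - 6)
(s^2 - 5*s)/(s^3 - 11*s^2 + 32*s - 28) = s*(s - 5)/(s^3 - 11*s^2 + 32*s - 28)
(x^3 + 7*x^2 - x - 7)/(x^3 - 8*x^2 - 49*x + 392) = (x^2 - 1)/(x^2 - 15*x + 56)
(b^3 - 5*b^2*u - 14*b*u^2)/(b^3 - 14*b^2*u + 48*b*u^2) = (b^2 - 5*b*u - 14*u^2)/(b^2 - 14*b*u + 48*u^2)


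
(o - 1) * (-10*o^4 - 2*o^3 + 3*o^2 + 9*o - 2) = -10*o^5 + 8*o^4 + 5*o^3 + 6*o^2 - 11*o + 2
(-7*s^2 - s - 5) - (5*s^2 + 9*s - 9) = -12*s^2 - 10*s + 4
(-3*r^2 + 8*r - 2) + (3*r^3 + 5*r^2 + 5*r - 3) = 3*r^3 + 2*r^2 + 13*r - 5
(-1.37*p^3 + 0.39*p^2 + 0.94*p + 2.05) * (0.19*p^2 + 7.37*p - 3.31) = -0.2603*p^5 - 10.0228*p^4 + 7.5876*p^3 + 6.0264*p^2 + 11.9971*p - 6.7855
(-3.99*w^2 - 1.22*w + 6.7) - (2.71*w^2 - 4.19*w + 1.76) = -6.7*w^2 + 2.97*w + 4.94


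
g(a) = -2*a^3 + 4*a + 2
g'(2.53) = -34.41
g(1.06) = 3.86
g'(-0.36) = 3.22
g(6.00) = -406.00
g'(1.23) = -5.08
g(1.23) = 3.20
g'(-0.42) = 2.94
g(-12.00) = 3410.00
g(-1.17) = 0.52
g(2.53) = -20.27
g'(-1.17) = -4.21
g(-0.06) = 1.76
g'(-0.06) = 3.98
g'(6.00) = -212.00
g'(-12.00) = -860.00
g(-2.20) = 14.50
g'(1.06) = -2.74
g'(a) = 4 - 6*a^2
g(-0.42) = 0.47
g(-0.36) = 0.65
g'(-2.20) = -25.04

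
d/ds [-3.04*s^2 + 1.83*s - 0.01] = 1.83 - 6.08*s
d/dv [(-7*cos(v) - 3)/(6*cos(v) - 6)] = -5*sin(v)/(3*(cos(v) - 1)^2)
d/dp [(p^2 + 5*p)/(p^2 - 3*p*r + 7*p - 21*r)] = (-p*(p + 5)*(2*p - 3*r + 7) + (2*p + 5)*(p^2 - 3*p*r + 7*p - 21*r))/(p^2 - 3*p*r + 7*p - 21*r)^2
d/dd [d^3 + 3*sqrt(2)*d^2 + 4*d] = 3*d^2 + 6*sqrt(2)*d + 4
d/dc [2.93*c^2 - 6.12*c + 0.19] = 5.86*c - 6.12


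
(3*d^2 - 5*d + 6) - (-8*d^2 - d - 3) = 11*d^2 - 4*d + 9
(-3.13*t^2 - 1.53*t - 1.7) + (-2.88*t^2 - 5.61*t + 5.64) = -6.01*t^2 - 7.14*t + 3.94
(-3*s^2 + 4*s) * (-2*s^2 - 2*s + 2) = 6*s^4 - 2*s^3 - 14*s^2 + 8*s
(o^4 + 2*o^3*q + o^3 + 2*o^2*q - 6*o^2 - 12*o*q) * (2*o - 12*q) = 2*o^5 - 8*o^4*q + 2*o^4 - 24*o^3*q^2 - 8*o^3*q - 12*o^3 - 24*o^2*q^2 + 48*o^2*q + 144*o*q^2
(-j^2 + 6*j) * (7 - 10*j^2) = 10*j^4 - 60*j^3 - 7*j^2 + 42*j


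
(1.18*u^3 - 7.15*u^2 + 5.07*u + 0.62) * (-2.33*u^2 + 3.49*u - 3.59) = -2.7494*u^5 + 20.7777*u^4 - 41.0028*u^3 + 41.9182*u^2 - 16.0375*u - 2.2258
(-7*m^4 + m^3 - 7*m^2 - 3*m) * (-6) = 42*m^4 - 6*m^3 + 42*m^2 + 18*m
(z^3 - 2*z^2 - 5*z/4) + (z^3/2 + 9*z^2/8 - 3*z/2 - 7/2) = 3*z^3/2 - 7*z^2/8 - 11*z/4 - 7/2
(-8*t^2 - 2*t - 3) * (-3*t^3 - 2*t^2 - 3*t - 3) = 24*t^5 + 22*t^4 + 37*t^3 + 36*t^2 + 15*t + 9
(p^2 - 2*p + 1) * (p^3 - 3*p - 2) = p^5 - 2*p^4 - 2*p^3 + 4*p^2 + p - 2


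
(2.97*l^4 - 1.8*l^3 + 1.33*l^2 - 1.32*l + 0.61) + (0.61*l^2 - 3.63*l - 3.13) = 2.97*l^4 - 1.8*l^3 + 1.94*l^2 - 4.95*l - 2.52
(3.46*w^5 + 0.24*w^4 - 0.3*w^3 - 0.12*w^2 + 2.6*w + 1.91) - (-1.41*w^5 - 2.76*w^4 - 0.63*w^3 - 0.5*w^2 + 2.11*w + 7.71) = 4.87*w^5 + 3.0*w^4 + 0.33*w^3 + 0.38*w^2 + 0.49*w - 5.8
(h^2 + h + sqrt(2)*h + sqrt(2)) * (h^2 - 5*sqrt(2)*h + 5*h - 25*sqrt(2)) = h^4 - 4*sqrt(2)*h^3 + 6*h^3 - 24*sqrt(2)*h^2 - 5*h^2 - 60*h - 20*sqrt(2)*h - 50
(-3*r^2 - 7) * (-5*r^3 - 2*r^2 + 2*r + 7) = 15*r^5 + 6*r^4 + 29*r^3 - 7*r^2 - 14*r - 49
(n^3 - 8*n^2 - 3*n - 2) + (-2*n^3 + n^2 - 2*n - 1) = -n^3 - 7*n^2 - 5*n - 3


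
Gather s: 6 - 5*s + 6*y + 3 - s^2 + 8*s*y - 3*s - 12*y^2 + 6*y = -s^2 + s*(8*y - 8) - 12*y^2 + 12*y + 9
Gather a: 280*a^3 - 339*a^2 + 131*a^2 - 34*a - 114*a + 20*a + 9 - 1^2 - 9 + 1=280*a^3 - 208*a^2 - 128*a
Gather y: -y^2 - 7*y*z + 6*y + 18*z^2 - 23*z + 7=-y^2 + y*(6 - 7*z) + 18*z^2 - 23*z + 7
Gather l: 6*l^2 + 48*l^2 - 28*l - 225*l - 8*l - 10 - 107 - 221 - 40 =54*l^2 - 261*l - 378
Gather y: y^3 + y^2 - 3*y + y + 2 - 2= y^3 + y^2 - 2*y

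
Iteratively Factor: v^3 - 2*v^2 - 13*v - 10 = (v - 5)*(v^2 + 3*v + 2) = (v - 5)*(v + 2)*(v + 1)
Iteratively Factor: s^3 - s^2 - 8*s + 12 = (s - 2)*(s^2 + s - 6) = (s - 2)^2*(s + 3)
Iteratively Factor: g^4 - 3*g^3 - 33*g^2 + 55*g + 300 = (g + 3)*(g^3 - 6*g^2 - 15*g + 100) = (g - 5)*(g + 3)*(g^2 - g - 20) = (g - 5)*(g + 3)*(g + 4)*(g - 5)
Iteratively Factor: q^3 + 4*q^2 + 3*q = (q + 3)*(q^2 + q) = (q + 1)*(q + 3)*(q)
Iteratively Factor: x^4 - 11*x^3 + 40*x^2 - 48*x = (x - 3)*(x^3 - 8*x^2 + 16*x) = (x - 4)*(x - 3)*(x^2 - 4*x) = x*(x - 4)*(x - 3)*(x - 4)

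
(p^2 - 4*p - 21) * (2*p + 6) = 2*p^3 - 2*p^2 - 66*p - 126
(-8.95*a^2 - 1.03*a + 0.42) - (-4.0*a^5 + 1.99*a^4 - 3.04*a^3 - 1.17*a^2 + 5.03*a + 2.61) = 4.0*a^5 - 1.99*a^4 + 3.04*a^3 - 7.78*a^2 - 6.06*a - 2.19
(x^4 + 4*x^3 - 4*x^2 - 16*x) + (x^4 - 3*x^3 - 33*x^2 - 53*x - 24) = 2*x^4 + x^3 - 37*x^2 - 69*x - 24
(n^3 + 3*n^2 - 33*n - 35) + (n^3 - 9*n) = 2*n^3 + 3*n^2 - 42*n - 35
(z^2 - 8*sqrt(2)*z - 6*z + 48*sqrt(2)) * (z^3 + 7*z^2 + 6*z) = z^5 - 8*sqrt(2)*z^4 + z^4 - 36*z^3 - 8*sqrt(2)*z^3 - 36*z^2 + 288*sqrt(2)*z^2 + 288*sqrt(2)*z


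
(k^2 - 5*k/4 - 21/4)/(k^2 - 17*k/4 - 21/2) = (k - 3)/(k - 6)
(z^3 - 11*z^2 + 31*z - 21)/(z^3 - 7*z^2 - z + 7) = (z - 3)/(z + 1)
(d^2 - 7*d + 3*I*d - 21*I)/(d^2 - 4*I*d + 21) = (d - 7)/(d - 7*I)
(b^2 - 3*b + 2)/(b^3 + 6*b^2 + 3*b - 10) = (b - 2)/(b^2 + 7*b + 10)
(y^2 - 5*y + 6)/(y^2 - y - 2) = (y - 3)/(y + 1)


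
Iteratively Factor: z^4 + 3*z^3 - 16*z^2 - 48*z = (z)*(z^3 + 3*z^2 - 16*z - 48) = z*(z + 3)*(z^2 - 16) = z*(z - 4)*(z + 3)*(z + 4)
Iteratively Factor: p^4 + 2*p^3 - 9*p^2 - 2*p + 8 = (p + 4)*(p^3 - 2*p^2 - p + 2) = (p + 1)*(p + 4)*(p^2 - 3*p + 2) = (p - 2)*(p + 1)*(p + 4)*(p - 1)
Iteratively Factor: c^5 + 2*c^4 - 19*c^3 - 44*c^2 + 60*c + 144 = (c + 3)*(c^4 - c^3 - 16*c^2 + 4*c + 48) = (c + 2)*(c + 3)*(c^3 - 3*c^2 - 10*c + 24) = (c - 4)*(c + 2)*(c + 3)*(c^2 + c - 6) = (c - 4)*(c + 2)*(c + 3)^2*(c - 2)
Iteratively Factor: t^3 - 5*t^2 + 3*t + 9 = (t - 3)*(t^2 - 2*t - 3) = (t - 3)^2*(t + 1)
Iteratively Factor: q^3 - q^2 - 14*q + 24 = (q - 2)*(q^2 + q - 12) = (q - 2)*(q + 4)*(q - 3)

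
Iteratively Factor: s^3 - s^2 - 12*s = (s - 4)*(s^2 + 3*s) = (s - 4)*(s + 3)*(s)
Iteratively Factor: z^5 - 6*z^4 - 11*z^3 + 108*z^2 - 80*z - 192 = (z - 4)*(z^4 - 2*z^3 - 19*z^2 + 32*z + 48) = (z - 4)^2*(z^3 + 2*z^2 - 11*z - 12) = (z - 4)^2*(z + 4)*(z^2 - 2*z - 3) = (z - 4)^2*(z + 1)*(z + 4)*(z - 3)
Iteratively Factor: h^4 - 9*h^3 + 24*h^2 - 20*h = (h - 2)*(h^3 - 7*h^2 + 10*h) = (h - 2)^2*(h^2 - 5*h) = (h - 5)*(h - 2)^2*(h)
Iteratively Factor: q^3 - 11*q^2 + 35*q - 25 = (q - 5)*(q^2 - 6*q + 5) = (q - 5)*(q - 1)*(q - 5)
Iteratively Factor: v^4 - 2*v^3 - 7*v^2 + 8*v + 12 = (v + 1)*(v^3 - 3*v^2 - 4*v + 12) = (v - 2)*(v + 1)*(v^2 - v - 6) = (v - 2)*(v + 1)*(v + 2)*(v - 3)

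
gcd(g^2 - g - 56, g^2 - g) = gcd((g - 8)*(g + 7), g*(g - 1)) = 1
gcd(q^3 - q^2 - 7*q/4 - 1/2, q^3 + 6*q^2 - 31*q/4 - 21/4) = q + 1/2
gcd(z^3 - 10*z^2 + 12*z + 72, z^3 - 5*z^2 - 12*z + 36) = z - 6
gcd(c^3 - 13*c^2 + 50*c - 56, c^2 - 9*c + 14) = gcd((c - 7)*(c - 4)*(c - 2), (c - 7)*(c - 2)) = c^2 - 9*c + 14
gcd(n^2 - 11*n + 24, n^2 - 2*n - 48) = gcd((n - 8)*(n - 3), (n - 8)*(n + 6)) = n - 8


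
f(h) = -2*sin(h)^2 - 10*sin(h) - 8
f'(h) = -4*sin(h)*cos(h) - 10*cos(h)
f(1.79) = -19.67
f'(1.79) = 3.02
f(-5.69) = -14.22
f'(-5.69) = -10.15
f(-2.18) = -1.14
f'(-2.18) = 3.85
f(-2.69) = -4.02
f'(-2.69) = 7.43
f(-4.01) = -16.80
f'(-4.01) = 8.43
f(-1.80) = -0.16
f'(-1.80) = 1.39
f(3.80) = -2.63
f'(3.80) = 5.97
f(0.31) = -11.24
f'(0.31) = -10.69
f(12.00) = -3.21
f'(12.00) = -6.63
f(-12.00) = -13.94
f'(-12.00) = -10.25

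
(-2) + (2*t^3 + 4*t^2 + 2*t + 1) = 2*t^3 + 4*t^2 + 2*t - 1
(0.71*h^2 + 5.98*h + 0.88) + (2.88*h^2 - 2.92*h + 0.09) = 3.59*h^2 + 3.06*h + 0.97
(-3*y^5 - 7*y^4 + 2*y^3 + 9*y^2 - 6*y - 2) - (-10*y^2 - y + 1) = -3*y^5 - 7*y^4 + 2*y^3 + 19*y^2 - 5*y - 3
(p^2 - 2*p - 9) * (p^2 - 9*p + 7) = p^4 - 11*p^3 + 16*p^2 + 67*p - 63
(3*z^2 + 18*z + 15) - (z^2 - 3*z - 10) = 2*z^2 + 21*z + 25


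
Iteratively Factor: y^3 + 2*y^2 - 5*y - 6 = (y + 3)*(y^2 - y - 2) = (y + 1)*(y + 3)*(y - 2)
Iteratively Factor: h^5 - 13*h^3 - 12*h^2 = (h)*(h^4 - 13*h^2 - 12*h) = h^2*(h^3 - 13*h - 12) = h^2*(h - 4)*(h^2 + 4*h + 3) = h^2*(h - 4)*(h + 1)*(h + 3)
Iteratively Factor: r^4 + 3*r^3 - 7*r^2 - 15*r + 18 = (r - 1)*(r^3 + 4*r^2 - 3*r - 18) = (r - 1)*(r + 3)*(r^2 + r - 6) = (r - 2)*(r - 1)*(r + 3)*(r + 3)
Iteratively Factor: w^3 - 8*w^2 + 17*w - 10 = (w - 5)*(w^2 - 3*w + 2) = (w - 5)*(w - 2)*(w - 1)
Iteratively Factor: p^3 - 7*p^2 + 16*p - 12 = (p - 2)*(p^2 - 5*p + 6) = (p - 2)^2*(p - 3)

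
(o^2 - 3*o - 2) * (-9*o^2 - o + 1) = -9*o^4 + 26*o^3 + 22*o^2 - o - 2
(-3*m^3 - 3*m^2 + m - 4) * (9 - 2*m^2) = 6*m^5 + 6*m^4 - 29*m^3 - 19*m^2 + 9*m - 36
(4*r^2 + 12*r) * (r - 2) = 4*r^3 + 4*r^2 - 24*r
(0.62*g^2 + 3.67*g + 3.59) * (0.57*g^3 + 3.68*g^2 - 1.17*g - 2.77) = 0.3534*g^5 + 4.3735*g^4 + 14.8265*g^3 + 7.1999*g^2 - 14.3662*g - 9.9443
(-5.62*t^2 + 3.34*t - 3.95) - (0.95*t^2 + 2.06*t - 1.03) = -6.57*t^2 + 1.28*t - 2.92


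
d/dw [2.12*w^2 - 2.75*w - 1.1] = 4.24*w - 2.75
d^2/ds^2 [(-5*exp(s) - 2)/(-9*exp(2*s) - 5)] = (405*exp(4*s) + 648*exp(3*s) - 1350*exp(2*s) - 360*exp(s) + 125)*exp(s)/(729*exp(6*s) + 1215*exp(4*s) + 675*exp(2*s) + 125)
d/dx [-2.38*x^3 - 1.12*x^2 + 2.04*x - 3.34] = -7.14*x^2 - 2.24*x + 2.04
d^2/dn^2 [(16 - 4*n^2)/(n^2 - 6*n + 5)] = 24*(-2*n^3 + 9*n^2 - 24*n + 33)/(n^6 - 18*n^5 + 123*n^4 - 396*n^3 + 615*n^2 - 450*n + 125)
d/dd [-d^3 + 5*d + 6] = 5 - 3*d^2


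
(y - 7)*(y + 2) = y^2 - 5*y - 14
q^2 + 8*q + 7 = (q + 1)*(q + 7)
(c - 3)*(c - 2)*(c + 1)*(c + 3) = c^4 - c^3 - 11*c^2 + 9*c + 18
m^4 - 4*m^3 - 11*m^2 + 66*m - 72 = (m - 3)^2*(m - 2)*(m + 4)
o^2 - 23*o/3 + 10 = (o - 6)*(o - 5/3)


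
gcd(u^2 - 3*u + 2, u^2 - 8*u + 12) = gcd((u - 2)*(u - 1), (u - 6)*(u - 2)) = u - 2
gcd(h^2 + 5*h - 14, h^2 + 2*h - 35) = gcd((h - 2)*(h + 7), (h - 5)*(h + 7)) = h + 7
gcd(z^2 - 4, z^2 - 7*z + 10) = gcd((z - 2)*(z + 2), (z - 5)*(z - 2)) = z - 2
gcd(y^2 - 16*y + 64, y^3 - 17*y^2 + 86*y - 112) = y - 8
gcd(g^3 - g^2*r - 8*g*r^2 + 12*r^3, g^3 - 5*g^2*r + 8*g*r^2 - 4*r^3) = g^2 - 4*g*r + 4*r^2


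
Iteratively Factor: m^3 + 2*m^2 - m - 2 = (m + 1)*(m^2 + m - 2) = (m - 1)*(m + 1)*(m + 2)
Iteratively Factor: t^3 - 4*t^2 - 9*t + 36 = (t + 3)*(t^2 - 7*t + 12) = (t - 3)*(t + 3)*(t - 4)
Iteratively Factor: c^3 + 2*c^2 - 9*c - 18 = (c + 3)*(c^2 - c - 6) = (c + 2)*(c + 3)*(c - 3)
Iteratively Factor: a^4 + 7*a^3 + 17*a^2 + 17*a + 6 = (a + 2)*(a^3 + 5*a^2 + 7*a + 3) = (a + 1)*(a + 2)*(a^2 + 4*a + 3) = (a + 1)*(a + 2)*(a + 3)*(a + 1)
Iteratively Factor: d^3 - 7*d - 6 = (d - 3)*(d^2 + 3*d + 2) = (d - 3)*(d + 1)*(d + 2)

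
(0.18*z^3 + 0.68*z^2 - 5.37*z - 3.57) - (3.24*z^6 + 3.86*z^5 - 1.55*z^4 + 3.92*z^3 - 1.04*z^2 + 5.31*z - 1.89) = -3.24*z^6 - 3.86*z^5 + 1.55*z^4 - 3.74*z^3 + 1.72*z^2 - 10.68*z - 1.68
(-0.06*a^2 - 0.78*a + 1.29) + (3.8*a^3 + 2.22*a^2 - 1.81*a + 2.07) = 3.8*a^3 + 2.16*a^2 - 2.59*a + 3.36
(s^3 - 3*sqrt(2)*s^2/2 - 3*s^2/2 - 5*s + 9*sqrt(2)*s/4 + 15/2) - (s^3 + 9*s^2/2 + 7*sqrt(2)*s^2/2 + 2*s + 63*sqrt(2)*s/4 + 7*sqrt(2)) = -5*sqrt(2)*s^2 - 6*s^2 - 27*sqrt(2)*s/2 - 7*s - 7*sqrt(2) + 15/2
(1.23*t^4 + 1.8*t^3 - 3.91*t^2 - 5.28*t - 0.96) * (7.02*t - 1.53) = 8.6346*t^5 + 10.7541*t^4 - 30.2022*t^3 - 31.0833*t^2 + 1.3392*t + 1.4688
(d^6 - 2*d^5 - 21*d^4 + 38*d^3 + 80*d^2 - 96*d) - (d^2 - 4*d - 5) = d^6 - 2*d^5 - 21*d^4 + 38*d^3 + 79*d^2 - 92*d + 5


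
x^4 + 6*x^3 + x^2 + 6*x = x*(x + 6)*(x - I)*(x + I)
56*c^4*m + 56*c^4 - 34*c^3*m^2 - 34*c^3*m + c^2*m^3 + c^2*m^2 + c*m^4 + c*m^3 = (-4*c + m)*(-2*c + m)*(7*c + m)*(c*m + c)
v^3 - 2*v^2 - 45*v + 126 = (v - 6)*(v - 3)*(v + 7)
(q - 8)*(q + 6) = q^2 - 2*q - 48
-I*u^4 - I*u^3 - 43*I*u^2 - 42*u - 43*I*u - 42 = (u - 6*I)*(u - I)*(u + 7*I)*(-I*u - I)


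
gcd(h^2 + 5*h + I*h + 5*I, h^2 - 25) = h + 5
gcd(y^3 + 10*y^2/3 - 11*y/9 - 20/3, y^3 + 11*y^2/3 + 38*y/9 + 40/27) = y + 5/3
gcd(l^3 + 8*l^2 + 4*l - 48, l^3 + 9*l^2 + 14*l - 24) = l^2 + 10*l + 24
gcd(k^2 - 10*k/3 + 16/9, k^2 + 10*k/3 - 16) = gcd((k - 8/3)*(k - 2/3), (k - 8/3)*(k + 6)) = k - 8/3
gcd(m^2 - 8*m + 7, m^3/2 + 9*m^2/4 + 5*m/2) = 1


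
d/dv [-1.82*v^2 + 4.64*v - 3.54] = 4.64 - 3.64*v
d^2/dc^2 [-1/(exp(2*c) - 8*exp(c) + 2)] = 4*(-2*(exp(c) - 4)^2*exp(c) + (exp(c) - 2)*(exp(2*c) - 8*exp(c) + 2))*exp(c)/(exp(2*c) - 8*exp(c) + 2)^3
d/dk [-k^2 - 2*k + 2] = -2*k - 2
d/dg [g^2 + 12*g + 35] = 2*g + 12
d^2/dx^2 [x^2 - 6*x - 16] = 2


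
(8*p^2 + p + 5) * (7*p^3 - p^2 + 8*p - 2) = 56*p^5 - p^4 + 98*p^3 - 13*p^2 + 38*p - 10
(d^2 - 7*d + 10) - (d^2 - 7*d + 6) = 4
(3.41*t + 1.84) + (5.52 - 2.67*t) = 0.74*t + 7.36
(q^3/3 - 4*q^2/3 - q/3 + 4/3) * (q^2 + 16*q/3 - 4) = q^5/3 + 4*q^4/9 - 79*q^3/9 + 44*q^2/9 + 76*q/9 - 16/3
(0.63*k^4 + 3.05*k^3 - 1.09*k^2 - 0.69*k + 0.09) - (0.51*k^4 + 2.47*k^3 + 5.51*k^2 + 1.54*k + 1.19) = 0.12*k^4 + 0.58*k^3 - 6.6*k^2 - 2.23*k - 1.1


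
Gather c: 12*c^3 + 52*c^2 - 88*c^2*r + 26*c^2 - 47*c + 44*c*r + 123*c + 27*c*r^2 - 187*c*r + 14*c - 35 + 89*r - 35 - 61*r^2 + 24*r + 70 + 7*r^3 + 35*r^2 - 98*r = 12*c^3 + c^2*(78 - 88*r) + c*(27*r^2 - 143*r + 90) + 7*r^3 - 26*r^2 + 15*r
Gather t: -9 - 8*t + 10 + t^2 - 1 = t^2 - 8*t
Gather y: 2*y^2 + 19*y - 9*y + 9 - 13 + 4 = 2*y^2 + 10*y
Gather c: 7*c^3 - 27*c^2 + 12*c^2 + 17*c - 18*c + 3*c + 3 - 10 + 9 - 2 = 7*c^3 - 15*c^2 + 2*c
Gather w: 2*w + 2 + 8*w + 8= 10*w + 10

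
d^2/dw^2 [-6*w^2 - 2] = -12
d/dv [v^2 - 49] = 2*v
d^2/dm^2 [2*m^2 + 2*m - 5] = 4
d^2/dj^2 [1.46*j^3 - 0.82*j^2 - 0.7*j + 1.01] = 8.76*j - 1.64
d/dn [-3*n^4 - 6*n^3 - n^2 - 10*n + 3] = -12*n^3 - 18*n^2 - 2*n - 10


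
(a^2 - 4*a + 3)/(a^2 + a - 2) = (a - 3)/(a + 2)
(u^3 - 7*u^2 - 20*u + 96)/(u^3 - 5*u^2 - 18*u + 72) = (u - 8)/(u - 6)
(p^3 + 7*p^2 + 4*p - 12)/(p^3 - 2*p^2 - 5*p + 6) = (p + 6)/(p - 3)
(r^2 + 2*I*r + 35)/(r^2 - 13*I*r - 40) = (r + 7*I)/(r - 8*I)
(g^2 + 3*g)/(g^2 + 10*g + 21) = g/(g + 7)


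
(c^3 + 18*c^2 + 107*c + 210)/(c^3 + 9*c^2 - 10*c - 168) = (c + 5)/(c - 4)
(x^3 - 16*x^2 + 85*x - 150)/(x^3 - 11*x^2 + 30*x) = (x - 5)/x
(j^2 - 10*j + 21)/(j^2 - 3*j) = (j - 7)/j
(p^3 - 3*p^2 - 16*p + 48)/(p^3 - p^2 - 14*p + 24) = (p - 4)/(p - 2)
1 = 1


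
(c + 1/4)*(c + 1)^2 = c^3 + 9*c^2/4 + 3*c/2 + 1/4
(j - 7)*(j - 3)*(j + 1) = j^3 - 9*j^2 + 11*j + 21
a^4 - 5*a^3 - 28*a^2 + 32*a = a*(a - 8)*(a - 1)*(a + 4)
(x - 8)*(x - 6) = x^2 - 14*x + 48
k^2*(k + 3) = k^3 + 3*k^2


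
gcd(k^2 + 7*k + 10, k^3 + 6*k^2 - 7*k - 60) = k + 5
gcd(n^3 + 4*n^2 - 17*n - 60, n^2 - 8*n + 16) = n - 4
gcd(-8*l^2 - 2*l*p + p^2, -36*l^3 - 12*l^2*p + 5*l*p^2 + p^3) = 2*l + p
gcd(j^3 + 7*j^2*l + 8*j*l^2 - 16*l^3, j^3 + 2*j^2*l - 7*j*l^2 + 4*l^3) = j^2 + 3*j*l - 4*l^2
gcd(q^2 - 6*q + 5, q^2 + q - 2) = q - 1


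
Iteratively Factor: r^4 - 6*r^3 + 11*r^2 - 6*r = (r - 2)*(r^3 - 4*r^2 + 3*r) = r*(r - 2)*(r^2 - 4*r + 3) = r*(r - 2)*(r - 1)*(r - 3)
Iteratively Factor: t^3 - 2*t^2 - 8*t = (t)*(t^2 - 2*t - 8) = t*(t + 2)*(t - 4)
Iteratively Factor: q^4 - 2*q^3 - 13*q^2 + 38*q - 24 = (q - 2)*(q^3 - 13*q + 12) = (q - 2)*(q + 4)*(q^2 - 4*q + 3) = (q - 3)*(q - 2)*(q + 4)*(q - 1)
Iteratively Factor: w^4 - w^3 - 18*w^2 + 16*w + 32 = (w + 4)*(w^3 - 5*w^2 + 2*w + 8) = (w - 2)*(w + 4)*(w^2 - 3*w - 4) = (w - 2)*(w + 1)*(w + 4)*(w - 4)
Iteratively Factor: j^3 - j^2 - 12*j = (j + 3)*(j^2 - 4*j) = (j - 4)*(j + 3)*(j)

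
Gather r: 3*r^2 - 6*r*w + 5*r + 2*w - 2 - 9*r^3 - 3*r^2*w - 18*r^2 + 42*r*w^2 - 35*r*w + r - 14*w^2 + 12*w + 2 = -9*r^3 + r^2*(-3*w - 15) + r*(42*w^2 - 41*w + 6) - 14*w^2 + 14*w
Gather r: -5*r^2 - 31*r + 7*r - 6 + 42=-5*r^2 - 24*r + 36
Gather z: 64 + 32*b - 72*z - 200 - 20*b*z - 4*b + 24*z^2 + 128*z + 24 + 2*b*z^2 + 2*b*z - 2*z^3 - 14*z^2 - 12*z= 28*b - 2*z^3 + z^2*(2*b + 10) + z*(44 - 18*b) - 112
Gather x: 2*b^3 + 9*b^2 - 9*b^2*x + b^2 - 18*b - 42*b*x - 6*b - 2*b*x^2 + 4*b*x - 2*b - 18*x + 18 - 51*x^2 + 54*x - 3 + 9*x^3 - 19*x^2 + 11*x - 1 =2*b^3 + 10*b^2 - 26*b + 9*x^3 + x^2*(-2*b - 70) + x*(-9*b^2 - 38*b + 47) + 14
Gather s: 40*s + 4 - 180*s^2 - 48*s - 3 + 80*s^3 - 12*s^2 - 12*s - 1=80*s^3 - 192*s^2 - 20*s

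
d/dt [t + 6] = 1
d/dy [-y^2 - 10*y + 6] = -2*y - 10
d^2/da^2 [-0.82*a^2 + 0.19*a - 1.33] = -1.64000000000000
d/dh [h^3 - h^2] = h*(3*h - 2)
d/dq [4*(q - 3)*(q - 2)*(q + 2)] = 12*q^2 - 24*q - 16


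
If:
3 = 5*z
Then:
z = 3/5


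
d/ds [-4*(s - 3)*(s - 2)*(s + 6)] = -12*s^2 - 8*s + 96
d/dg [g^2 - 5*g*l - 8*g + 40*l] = 2*g - 5*l - 8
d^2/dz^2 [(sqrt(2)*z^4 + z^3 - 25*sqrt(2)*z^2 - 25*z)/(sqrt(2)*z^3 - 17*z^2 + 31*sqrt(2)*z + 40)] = 2*(194*sqrt(2)*z^6 - 3738*z^5 + 9411*sqrt(2)*z^4 + 4417*z^3 - 31680*sqrt(2)*z^2 - 46200*z - 9000*sqrt(2))/(2*sqrt(2)*z^9 - 102*z^8 + 1053*sqrt(2)*z^7 - 10997*z^6 + 28563*sqrt(2)*z^5 - 48462*z^4 - 62098*sqrt(2)*z^3 + 149040*z^2 + 148800*sqrt(2)*z + 64000)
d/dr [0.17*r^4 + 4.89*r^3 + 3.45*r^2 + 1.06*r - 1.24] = 0.68*r^3 + 14.67*r^2 + 6.9*r + 1.06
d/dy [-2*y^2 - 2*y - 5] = -4*y - 2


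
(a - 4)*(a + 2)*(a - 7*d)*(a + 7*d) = a^4 - 2*a^3 - 49*a^2*d^2 - 8*a^2 + 98*a*d^2 + 392*d^2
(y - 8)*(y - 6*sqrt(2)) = y^2 - 6*sqrt(2)*y - 8*y + 48*sqrt(2)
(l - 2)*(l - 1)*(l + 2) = l^3 - l^2 - 4*l + 4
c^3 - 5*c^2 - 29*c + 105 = (c - 7)*(c - 3)*(c + 5)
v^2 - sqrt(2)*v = v*(v - sqrt(2))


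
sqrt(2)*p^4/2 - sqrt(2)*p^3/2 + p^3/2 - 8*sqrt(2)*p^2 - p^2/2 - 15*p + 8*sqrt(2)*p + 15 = (p - 1)*(p - 3*sqrt(2))*(p + 5*sqrt(2)/2)*(sqrt(2)*p/2 + 1)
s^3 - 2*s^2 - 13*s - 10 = (s - 5)*(s + 1)*(s + 2)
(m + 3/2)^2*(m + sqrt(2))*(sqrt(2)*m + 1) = sqrt(2)*m^4 + 3*m^3 + 3*sqrt(2)*m^3 + 13*sqrt(2)*m^2/4 + 9*m^2 + 3*sqrt(2)*m + 27*m/4 + 9*sqrt(2)/4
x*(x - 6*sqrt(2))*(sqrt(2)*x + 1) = sqrt(2)*x^3 - 11*x^2 - 6*sqrt(2)*x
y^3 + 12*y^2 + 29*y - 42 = (y - 1)*(y + 6)*(y + 7)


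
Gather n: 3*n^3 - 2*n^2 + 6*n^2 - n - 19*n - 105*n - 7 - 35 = 3*n^3 + 4*n^2 - 125*n - 42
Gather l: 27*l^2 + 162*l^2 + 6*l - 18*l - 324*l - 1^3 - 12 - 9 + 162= 189*l^2 - 336*l + 140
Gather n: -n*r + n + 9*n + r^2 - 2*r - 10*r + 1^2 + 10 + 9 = n*(10 - r) + r^2 - 12*r + 20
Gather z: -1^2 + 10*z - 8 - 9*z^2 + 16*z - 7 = -9*z^2 + 26*z - 16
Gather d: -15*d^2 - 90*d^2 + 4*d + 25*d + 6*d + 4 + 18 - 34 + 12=-105*d^2 + 35*d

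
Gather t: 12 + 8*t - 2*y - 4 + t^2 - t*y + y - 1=t^2 + t*(8 - y) - y + 7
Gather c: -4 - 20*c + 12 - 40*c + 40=48 - 60*c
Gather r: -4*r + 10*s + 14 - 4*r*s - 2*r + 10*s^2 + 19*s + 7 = r*(-4*s - 6) + 10*s^2 + 29*s + 21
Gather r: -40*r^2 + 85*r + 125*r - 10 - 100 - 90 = -40*r^2 + 210*r - 200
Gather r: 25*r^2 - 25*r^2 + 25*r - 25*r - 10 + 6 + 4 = 0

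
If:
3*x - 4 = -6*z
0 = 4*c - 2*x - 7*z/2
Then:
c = 2/3 - z/8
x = 4/3 - 2*z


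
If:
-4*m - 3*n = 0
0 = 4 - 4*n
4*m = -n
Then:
No Solution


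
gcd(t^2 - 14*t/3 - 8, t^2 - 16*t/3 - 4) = t - 6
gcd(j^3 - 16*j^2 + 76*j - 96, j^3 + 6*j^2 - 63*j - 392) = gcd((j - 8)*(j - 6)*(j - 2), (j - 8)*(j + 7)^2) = j - 8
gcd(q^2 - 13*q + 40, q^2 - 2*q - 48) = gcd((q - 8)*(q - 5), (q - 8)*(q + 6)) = q - 8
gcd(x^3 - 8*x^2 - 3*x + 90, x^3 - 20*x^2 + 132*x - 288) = x - 6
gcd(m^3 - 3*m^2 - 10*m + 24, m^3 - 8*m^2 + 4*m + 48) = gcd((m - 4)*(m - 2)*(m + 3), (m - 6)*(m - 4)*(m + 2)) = m - 4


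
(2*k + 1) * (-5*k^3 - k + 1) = -10*k^4 - 5*k^3 - 2*k^2 + k + 1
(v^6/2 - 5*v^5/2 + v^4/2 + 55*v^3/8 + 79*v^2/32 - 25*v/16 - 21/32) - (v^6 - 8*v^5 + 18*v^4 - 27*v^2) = -v^6/2 + 11*v^5/2 - 35*v^4/2 + 55*v^3/8 + 943*v^2/32 - 25*v/16 - 21/32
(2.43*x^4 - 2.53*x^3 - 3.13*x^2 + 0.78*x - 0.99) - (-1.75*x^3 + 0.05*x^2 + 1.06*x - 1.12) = 2.43*x^4 - 0.78*x^3 - 3.18*x^2 - 0.28*x + 0.13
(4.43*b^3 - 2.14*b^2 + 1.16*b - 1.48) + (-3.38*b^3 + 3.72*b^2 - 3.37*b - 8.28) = 1.05*b^3 + 1.58*b^2 - 2.21*b - 9.76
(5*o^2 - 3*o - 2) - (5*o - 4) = 5*o^2 - 8*o + 2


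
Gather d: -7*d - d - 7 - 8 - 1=-8*d - 16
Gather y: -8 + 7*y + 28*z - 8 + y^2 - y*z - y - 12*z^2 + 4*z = y^2 + y*(6 - z) - 12*z^2 + 32*z - 16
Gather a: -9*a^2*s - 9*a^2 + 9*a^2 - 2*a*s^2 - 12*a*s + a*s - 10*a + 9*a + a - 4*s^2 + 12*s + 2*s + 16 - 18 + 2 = -9*a^2*s + a*(-2*s^2 - 11*s) - 4*s^2 + 14*s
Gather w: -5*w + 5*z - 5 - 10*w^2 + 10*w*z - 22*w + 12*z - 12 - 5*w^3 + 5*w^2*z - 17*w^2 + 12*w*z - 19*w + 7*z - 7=-5*w^3 + w^2*(5*z - 27) + w*(22*z - 46) + 24*z - 24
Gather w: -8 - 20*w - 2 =-20*w - 10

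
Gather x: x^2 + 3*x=x^2 + 3*x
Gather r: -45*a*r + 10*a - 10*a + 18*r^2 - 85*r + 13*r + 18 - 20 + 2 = 18*r^2 + r*(-45*a - 72)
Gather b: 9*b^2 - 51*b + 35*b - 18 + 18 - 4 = 9*b^2 - 16*b - 4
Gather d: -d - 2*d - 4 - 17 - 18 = -3*d - 39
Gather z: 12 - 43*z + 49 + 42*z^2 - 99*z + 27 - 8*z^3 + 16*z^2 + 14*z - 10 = -8*z^3 + 58*z^2 - 128*z + 78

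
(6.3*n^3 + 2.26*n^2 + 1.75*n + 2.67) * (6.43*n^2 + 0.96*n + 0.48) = 40.509*n^5 + 20.5798*n^4 + 16.4461*n^3 + 19.9329*n^2 + 3.4032*n + 1.2816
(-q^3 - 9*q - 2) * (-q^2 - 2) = q^5 + 11*q^3 + 2*q^2 + 18*q + 4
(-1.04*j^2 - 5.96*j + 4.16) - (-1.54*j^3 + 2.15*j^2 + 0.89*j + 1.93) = 1.54*j^3 - 3.19*j^2 - 6.85*j + 2.23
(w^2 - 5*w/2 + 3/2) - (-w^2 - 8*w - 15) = 2*w^2 + 11*w/2 + 33/2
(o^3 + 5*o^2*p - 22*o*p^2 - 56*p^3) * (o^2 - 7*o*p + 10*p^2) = o^5 - 2*o^4*p - 47*o^3*p^2 + 148*o^2*p^3 + 172*o*p^4 - 560*p^5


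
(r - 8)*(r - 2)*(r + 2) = r^3 - 8*r^2 - 4*r + 32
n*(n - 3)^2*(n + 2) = n^4 - 4*n^3 - 3*n^2 + 18*n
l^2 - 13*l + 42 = (l - 7)*(l - 6)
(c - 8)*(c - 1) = c^2 - 9*c + 8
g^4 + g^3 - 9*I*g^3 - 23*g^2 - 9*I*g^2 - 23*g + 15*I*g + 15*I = (g + 1)*(g - 5*I)*(g - 3*I)*(g - I)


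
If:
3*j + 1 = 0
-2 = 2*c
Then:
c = -1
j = -1/3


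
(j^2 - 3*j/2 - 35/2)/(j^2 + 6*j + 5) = (2*j^2 - 3*j - 35)/(2*(j^2 + 6*j + 5))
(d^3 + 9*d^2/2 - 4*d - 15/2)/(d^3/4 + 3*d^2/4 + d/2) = 2*(2*d^2 + 7*d - 15)/(d*(d + 2))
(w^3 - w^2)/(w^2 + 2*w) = w*(w - 1)/(w + 2)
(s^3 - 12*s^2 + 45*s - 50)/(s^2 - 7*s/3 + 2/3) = 3*(s^2 - 10*s + 25)/(3*s - 1)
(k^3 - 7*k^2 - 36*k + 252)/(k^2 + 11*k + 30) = (k^2 - 13*k + 42)/(k + 5)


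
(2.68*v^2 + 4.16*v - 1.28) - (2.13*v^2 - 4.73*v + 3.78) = 0.55*v^2 + 8.89*v - 5.06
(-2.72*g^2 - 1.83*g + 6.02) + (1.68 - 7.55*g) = -2.72*g^2 - 9.38*g + 7.7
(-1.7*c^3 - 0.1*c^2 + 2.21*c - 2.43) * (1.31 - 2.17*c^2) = 3.689*c^5 + 0.217*c^4 - 7.0227*c^3 + 5.1421*c^2 + 2.8951*c - 3.1833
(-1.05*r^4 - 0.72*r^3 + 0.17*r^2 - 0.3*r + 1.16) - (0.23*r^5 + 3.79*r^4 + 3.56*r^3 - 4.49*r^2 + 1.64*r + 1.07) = -0.23*r^5 - 4.84*r^4 - 4.28*r^3 + 4.66*r^2 - 1.94*r + 0.0899999999999999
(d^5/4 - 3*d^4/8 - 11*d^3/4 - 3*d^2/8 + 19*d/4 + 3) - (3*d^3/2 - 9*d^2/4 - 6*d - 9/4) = d^5/4 - 3*d^4/8 - 17*d^3/4 + 15*d^2/8 + 43*d/4 + 21/4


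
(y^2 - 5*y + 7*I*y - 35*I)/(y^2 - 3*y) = (y^2 + y*(-5 + 7*I) - 35*I)/(y*(y - 3))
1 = 1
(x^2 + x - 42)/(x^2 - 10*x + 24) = (x + 7)/(x - 4)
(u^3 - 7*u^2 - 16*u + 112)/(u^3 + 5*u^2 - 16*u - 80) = (u - 7)/(u + 5)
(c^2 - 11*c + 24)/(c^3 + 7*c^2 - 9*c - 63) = (c - 8)/(c^2 + 10*c + 21)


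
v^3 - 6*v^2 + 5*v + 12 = (v - 4)*(v - 3)*(v + 1)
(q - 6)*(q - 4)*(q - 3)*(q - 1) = q^4 - 14*q^3 + 67*q^2 - 126*q + 72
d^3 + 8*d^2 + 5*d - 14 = (d - 1)*(d + 2)*(d + 7)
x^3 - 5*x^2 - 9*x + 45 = (x - 5)*(x - 3)*(x + 3)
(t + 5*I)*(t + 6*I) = t^2 + 11*I*t - 30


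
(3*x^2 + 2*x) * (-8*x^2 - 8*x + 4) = -24*x^4 - 40*x^3 - 4*x^2 + 8*x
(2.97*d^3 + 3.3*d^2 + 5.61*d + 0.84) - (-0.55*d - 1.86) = 2.97*d^3 + 3.3*d^2 + 6.16*d + 2.7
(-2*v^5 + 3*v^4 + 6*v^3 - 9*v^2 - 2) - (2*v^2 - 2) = -2*v^5 + 3*v^4 + 6*v^3 - 11*v^2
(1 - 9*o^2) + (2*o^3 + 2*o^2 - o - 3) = 2*o^3 - 7*o^2 - o - 2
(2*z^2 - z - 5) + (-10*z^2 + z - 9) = -8*z^2 - 14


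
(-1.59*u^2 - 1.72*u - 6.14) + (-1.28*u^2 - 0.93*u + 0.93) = -2.87*u^2 - 2.65*u - 5.21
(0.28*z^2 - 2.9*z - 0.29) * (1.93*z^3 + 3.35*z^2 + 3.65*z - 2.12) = 0.5404*z^5 - 4.659*z^4 - 9.2527*z^3 - 12.1501*z^2 + 5.0895*z + 0.6148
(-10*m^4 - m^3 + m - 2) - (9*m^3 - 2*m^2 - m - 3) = -10*m^4 - 10*m^3 + 2*m^2 + 2*m + 1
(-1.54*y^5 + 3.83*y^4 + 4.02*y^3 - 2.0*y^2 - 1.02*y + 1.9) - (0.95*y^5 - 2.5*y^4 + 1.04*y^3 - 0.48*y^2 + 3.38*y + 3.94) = -2.49*y^5 + 6.33*y^4 + 2.98*y^3 - 1.52*y^2 - 4.4*y - 2.04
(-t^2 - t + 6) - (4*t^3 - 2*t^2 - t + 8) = -4*t^3 + t^2 - 2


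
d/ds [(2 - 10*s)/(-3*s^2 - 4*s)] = 2*(-15*s^2 + 6*s + 4)/(s^2*(9*s^2 + 24*s + 16))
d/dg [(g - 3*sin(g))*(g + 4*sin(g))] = g*cos(g) + 2*g + sin(g) - 12*sin(2*g)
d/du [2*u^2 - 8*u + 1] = 4*u - 8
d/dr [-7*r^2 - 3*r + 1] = -14*r - 3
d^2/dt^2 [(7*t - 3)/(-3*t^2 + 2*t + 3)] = 2*(4*(3*t - 1)^2*(7*t - 3) + (63*t - 23)*(-3*t^2 + 2*t + 3))/(-3*t^2 + 2*t + 3)^3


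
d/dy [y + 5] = 1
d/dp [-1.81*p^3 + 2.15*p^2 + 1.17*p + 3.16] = -5.43*p^2 + 4.3*p + 1.17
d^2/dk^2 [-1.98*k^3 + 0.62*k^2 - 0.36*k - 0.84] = 1.24 - 11.88*k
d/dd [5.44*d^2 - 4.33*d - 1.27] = 10.88*d - 4.33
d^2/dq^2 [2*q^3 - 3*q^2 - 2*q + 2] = 12*q - 6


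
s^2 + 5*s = s*(s + 5)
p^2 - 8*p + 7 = (p - 7)*(p - 1)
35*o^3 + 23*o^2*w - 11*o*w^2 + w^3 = (-7*o + w)*(-5*o + w)*(o + w)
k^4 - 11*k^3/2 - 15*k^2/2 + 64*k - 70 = (k - 5)*(k - 2)^2*(k + 7/2)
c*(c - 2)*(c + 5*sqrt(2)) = c^3 - 2*c^2 + 5*sqrt(2)*c^2 - 10*sqrt(2)*c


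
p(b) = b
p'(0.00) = 1.00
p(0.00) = 0.00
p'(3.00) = 1.00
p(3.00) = 3.00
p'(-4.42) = 1.00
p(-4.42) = -4.42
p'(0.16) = 1.00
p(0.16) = 0.16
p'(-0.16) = 1.00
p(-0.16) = -0.16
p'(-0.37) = 1.00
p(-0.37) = -0.37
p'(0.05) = 1.00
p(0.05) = 0.05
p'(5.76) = 1.00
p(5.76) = 5.76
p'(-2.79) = 1.00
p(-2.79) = -2.79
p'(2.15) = 1.00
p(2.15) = 2.15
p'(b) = 1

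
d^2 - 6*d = d*(d - 6)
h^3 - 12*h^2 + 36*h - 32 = (h - 8)*(h - 2)^2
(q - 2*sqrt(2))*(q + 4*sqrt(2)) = q^2 + 2*sqrt(2)*q - 16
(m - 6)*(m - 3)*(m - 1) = m^3 - 10*m^2 + 27*m - 18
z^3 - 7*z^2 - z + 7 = (z - 7)*(z - 1)*(z + 1)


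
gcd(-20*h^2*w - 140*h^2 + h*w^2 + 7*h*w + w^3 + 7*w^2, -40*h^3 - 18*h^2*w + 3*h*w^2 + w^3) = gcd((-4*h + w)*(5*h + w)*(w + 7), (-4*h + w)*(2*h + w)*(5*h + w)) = -20*h^2 + h*w + w^2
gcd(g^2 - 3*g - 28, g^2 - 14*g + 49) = g - 7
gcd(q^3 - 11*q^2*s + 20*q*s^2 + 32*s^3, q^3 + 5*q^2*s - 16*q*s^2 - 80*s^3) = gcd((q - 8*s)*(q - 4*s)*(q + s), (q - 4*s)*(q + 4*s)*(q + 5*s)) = q - 4*s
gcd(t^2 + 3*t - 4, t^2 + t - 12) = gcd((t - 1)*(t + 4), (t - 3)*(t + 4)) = t + 4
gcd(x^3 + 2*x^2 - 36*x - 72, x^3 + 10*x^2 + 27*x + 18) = x + 6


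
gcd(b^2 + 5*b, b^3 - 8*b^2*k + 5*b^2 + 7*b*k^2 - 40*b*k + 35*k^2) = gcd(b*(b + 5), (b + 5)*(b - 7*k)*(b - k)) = b + 5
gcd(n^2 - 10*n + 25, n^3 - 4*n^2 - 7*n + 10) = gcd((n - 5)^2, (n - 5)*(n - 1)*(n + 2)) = n - 5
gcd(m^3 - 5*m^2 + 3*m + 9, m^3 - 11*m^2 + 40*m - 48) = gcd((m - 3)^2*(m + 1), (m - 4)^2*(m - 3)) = m - 3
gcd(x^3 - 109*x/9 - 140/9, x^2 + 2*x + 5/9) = x + 5/3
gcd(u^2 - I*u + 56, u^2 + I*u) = 1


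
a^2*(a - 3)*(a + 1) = a^4 - 2*a^3 - 3*a^2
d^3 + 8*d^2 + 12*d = d*(d + 2)*(d + 6)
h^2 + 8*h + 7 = (h + 1)*(h + 7)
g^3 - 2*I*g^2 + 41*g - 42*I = (g - 7*I)*(g - I)*(g + 6*I)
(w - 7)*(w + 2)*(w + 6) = w^3 + w^2 - 44*w - 84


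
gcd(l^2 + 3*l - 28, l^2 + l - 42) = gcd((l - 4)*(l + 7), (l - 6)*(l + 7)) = l + 7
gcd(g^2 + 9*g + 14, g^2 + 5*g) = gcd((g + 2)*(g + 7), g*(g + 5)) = 1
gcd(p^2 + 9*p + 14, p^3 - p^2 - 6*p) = p + 2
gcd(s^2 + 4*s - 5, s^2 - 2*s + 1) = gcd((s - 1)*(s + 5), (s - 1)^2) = s - 1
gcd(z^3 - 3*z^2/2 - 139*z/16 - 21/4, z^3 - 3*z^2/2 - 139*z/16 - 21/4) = z^3 - 3*z^2/2 - 139*z/16 - 21/4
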